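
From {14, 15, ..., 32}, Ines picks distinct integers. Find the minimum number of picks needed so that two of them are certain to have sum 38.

15

Group the elements by complementary pair {x, 38−x}: {14,24}, {15,23}, {16,22}, …, giving 5 two-element pairs, the single value 19 (it cannot pair with itself since the integers are distinct), and 8 integers whose partner 38−x falls outside [14,32].
By the pigeonhole principle, treating each of those 14 groups as a pigeonhole, one can pick one integer per group — 14 integers — with no two summing to 38.
The 15th integer lands in an occupied pair, forcing a sum of 38.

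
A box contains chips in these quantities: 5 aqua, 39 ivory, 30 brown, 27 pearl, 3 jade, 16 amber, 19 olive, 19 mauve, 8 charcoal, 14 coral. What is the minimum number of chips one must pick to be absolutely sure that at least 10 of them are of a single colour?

An adversary could hand out at most 9 chips per colour (aqua, jade, charcoal run out sooner): 5 + 9 + 9 + 9 + 3 + 9 + 9 + 9 + 8 + 9 = 79 chips and still no colour has 10.
By the pigeonhole principle, one more chip lands in a colour already at 9, so 80 draws are enough and 79 are not.

80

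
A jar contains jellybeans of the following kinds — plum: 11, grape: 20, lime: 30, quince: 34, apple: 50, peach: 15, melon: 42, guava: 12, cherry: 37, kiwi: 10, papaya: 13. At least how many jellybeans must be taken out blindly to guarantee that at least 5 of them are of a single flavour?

The 11 flavours are the holes; the jellybeans drawn are the pigeons.
To avoid 5 of any one flavour, the worst case takes at most 4 of each flavour.
That gives 4 + 4 + 4 + 4 + 4 + 4 + 4 + 4 + 4 + 4 + 4 = 44 jellybeans with no flavour reaching 5.
The next jellybean forces some flavour to 5, so 44 + 1 = 45.

45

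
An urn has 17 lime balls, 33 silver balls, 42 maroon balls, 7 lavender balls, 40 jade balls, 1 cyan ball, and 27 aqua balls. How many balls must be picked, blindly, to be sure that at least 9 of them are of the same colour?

49

Put each drawn ball into a box by colour. The largest draw with every box below 9 takes min(count, 8) from each colour; colours with fewer than 8 contribute all they have.
Σ min(cᵢ, 8) = 8 + 8 + 8 + 7 + 8 + 1 + 8 = 48.
Draw number 48 + 1 = 49 must push one box to 9.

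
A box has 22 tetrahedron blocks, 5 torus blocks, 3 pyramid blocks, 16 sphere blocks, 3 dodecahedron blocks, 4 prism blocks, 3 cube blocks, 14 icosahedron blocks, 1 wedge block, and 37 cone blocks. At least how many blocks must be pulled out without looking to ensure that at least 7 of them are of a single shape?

44

An adversary could hand out at most 6 blocks per shape (6 shapes run out sooner): 6 + 5 + 3 + 6 + 3 + 4 + 3 + 6 + 1 + 6 = 43 blocks and still no shape has 7.
Pigeonhole: one more block lands in a shape already at 6, so 44 draws are enough and 43 are not.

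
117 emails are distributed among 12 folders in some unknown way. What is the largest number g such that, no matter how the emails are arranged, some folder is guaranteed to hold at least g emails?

10

The 12 folders are the holes and the 117 emails are the pigeons.
If every folder held at most 9 emails, the total would be at most 12 × 9 = 108, which is less than 117.
So some folder holds at least ⌈117/12⌉ = 10 emails.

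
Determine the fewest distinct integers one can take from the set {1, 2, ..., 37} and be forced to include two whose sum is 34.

Two chosen integers sum to 34 exactly when both halves of some pair {x, 34−x} with 1 ≤ x ≤ 34−x ≤ 33 are chosen — 16 such pairs.
The remaining 5 elements (those with no distinct partner in range) can never complete a 34-sum, so the worst case takes all of them and one from each pair: 5 + 16 = 21.
The 22nd integer has to be the second member of some pair, so 21 + 1 = 22.

22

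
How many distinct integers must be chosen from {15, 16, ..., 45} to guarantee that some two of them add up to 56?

A set avoiding the sum 56 can contain at most one of each pair {x, 56−x}, plus the 5 elements whose complement lies outside the range or equal to its own complement.
The integers 28, …, 45 (18 of them) are such a set: any two sum to at least 28+29 = 57 > 56.
Any 19th integer completes one of the 13 pairs, so 19 choices force a sum of 56.

19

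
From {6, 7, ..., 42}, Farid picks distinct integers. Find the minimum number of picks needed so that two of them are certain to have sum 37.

25

Two chosen integers sum to 37 exactly when both halves of some pair {x, 37−x} with 6 ≤ x ≤ 37−x ≤ 31 are chosen — 13 such pairs.
The remaining 11 elements (those with no distinct partner in range) can never complete a 37-sum, so the worst case takes all of them and one from each pair: 11 + 13 = 24.
By pigeonhole, the 25th integer has to be the second member of some pair, so 24 + 1 = 25.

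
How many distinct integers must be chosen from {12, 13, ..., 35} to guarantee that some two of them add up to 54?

A set avoiding the sum 54 can contain at most one of each pair {x, 54−x}, plus the 8 elements whose complement lies outside the range or equal to its own complement.
The integers 12, …, 27 (16 of them) are such a set: any two sum to at least 12+13 = 25 and at most 26+27 = 53 < 54.
Any 17th integer completes one of the 8 pairs, so 17 choices force a sum of 54.

17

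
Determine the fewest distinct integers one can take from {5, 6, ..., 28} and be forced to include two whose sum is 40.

Group the elements by complementary pair {x, 40−x}: {12,28}, {13,27}, {14,26}, …, giving 8 two-element pairs; the single value 20 (it cannot pair with itself since the integers are distinct); and 7 integers whose partner 40−x falls outside [5,28].
By the pigeonhole principle, treating each of those 16 groups as a pigeonhole, one can pick one integer per group — 16 integers — with no two summing to 40.
The 17th integer lands in an occupied pair, forcing a sum of 40.

17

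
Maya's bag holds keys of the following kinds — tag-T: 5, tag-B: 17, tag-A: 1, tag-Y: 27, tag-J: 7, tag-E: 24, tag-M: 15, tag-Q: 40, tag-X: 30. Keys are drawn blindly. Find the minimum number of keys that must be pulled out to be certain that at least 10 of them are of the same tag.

By pigeonhole, the 9 tags are the holes; the keys drawn are the pigeons.
To avoid 10 of any one tag, the worst case takes at most 9 of each tag, or every key of a tag that has fewer than 9.
That gives 5 + 9 + 1 + 9 + 7 + 9 + 9 + 9 + 9 = 67 keys with no tag reaching 10.
The next key forces some tag to 10, so 67 + 1 = 68.

68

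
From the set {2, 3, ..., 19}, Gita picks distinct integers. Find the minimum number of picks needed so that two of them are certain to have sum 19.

11

Two chosen integers sum to 19 exactly when both halves of some pair {x, 19−x} with 2 ≤ x ≤ 19−x ≤ 17 are chosen — 8 such pairs.
The remaining 2 elements (those with no distinct partner in range) can never complete a 19-sum, so the worst case takes all of them and one from each pair: 2 + 8 = 10.
By pigeonhole, the 11th integer has to be the second member of some pair, so 10 + 1 = 11.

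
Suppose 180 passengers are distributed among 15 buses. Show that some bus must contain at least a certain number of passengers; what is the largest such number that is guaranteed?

12

The 15 buses are the holes and the 180 passengers are the pigeons.
If every bus held at most 11 passengers, the total would be at most 15 × 11 = 165, which is less than 180.
So some bus holds at least ⌈180/15⌉ = 12 passengers.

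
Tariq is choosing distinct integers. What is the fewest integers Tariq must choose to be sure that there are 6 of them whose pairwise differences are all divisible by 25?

Integers whose pairwise differences are multiples of 25 are exactly those sharing a remainder mod 25. By pigeonhole, the 25 residue classes mod 25 are the pigeonholes.
With 125 integers one could put 5 in each residue class and have no class reach 6.
The 126th integer pushes some class to 6, so 25·5 + 1 = 126.

126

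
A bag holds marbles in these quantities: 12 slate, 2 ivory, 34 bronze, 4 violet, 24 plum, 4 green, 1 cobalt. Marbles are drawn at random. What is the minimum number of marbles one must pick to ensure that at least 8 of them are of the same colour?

33

An adversary could hand out at most 7 marbles per colour (4 colours run out sooner): 7 + 2 + 7 + 4 + 7 + 4 + 1 = 32 marbles and still no colour has 8.
Pigeonhole: one more marble lands in a colour already at 7, so 33 draws are enough and 32 are not.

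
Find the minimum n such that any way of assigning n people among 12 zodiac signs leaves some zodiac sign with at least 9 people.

97

With 96 people one could put exactly 8 in each of the 12 zodiac signs, and no zodiac sign would reach 9.
One more person must land in a zodiac sign that already has 8, giving it 9.
So 12 × 8 + 1 = 97 people are required.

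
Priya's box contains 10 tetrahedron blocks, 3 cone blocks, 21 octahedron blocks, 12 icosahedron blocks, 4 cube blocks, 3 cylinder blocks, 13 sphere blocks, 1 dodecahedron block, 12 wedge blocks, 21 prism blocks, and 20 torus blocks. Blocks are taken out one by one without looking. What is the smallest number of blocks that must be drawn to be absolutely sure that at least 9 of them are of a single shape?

Put each drawn block into a box by shape. The largest draw with every box below 9 takes min(count, 8) from each shape; shapes with fewer than 8 contribute all they have.
Σ min(cᵢ, 8) = 8 + 3 + 8 + 8 + 4 + 3 + 8 + 1 + 8 + 8 + 8 = 67.
Draw number 67 + 1 = 68 must push one box to 9.

68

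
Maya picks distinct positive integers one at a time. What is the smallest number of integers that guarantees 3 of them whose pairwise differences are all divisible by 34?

69

Integers whose pairwise differences are multiples of 34 are exactly those sharing a remainder mod 34. The 34 residue classes mod 34 are the pigeonholes.
With 68 integers one could put 2 in each residue class and have no class reach 3.
The 69th integer pushes some class to 3, so 34·2 + 1 = 69.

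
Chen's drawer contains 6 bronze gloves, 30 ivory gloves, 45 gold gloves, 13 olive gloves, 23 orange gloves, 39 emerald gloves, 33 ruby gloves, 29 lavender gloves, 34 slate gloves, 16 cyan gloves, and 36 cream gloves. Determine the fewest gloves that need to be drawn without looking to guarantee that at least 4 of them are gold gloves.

263

In the worst case for collecting gold gloves, every non-gold glove comes out first.
There are 6 + 30 + 13 + 23 + 39 + 33 + 29 + 34 + 16 + 36 = 259 non-gold gloves altogether.
After those, each further glove must be gold, so 259 + 4 = 263 draws guarantee 4 gold gloves.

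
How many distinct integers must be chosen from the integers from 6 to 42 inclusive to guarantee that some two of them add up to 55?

23

A set avoiding the sum 55 can contain at most one of each pair {x, 55−x}, plus the 7 elements whose complement lies outside the range.
The integers 6, …, 27 (22 of them) are such a set: any two sum to at least 6+7 = 13 and at most 26+27 = 53 < 55.
Any 23rd integer completes one of the 15 pairs, so 23 choices force a sum of 55.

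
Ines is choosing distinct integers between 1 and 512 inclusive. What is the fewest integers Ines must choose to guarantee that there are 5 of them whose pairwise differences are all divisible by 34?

Integers whose pairwise differences are multiples of 34 are exactly those sharing a remainder mod 34. Pigeonhole: the 34 residue classes mod 34 are the pigeonholes.
With 136 integers one could put 4 in each residue class and have no class reach 5.
The 137th integer pushes some class to 5, so 34·4 + 1 = 137.

137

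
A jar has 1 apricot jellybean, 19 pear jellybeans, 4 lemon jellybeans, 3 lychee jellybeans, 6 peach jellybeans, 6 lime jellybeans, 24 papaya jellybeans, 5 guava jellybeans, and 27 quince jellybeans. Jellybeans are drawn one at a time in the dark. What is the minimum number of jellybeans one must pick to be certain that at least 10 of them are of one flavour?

The 9 flavours are the holes; the jellybeans drawn are the pigeons.
To avoid 10 of any one flavour, the worst case takes at most 9 of each flavour, or every jellybean of a flavour that has fewer than 9.
That gives 1 + 9 + 4 + 3 + 6 + 6 + 9 + 5 + 9 = 52 jellybeans with no flavour reaching 10.
The next jellybean forces some flavour to 10, so 52 + 1 = 53.

53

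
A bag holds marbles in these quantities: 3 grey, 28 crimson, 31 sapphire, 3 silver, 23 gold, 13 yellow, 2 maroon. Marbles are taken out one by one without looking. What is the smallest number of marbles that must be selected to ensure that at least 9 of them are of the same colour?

41

By pigeonhole, the 7 colours are the holes; the marbles drawn are the pigeons.
To avoid 9 of any one colour, the worst case takes at most 8 of each colour, or every marble of a colour that has fewer than 8.
That gives 3 + 8 + 8 + 3 + 8 + 8 + 2 = 40 marbles with no colour reaching 9.
The next marble forces some colour to 9, so 40 + 1 = 41.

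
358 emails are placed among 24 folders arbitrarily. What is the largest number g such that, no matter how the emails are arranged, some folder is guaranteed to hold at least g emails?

15

By the pigeonhole principle, the 24 folders are the holes and the 358 emails are the pigeons.
If every folder held at most 14 emails, the total would be at most 24 × 14 = 336, which is less than 358.
So some folder holds at least ⌈358/24⌉ = 15 emails.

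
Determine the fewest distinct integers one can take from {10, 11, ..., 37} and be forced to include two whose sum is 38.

A set avoiding the sum 38 can contain at most one of each pair {x, 38−x}, plus the 10 elements whose complement lies outside the range or equal to its own complement.
The integers 19, …, 37 (19 of them) are such a set: any two sum to at least 19+20 = 39 > 38.
Pigeonhole: any 20th integer completes one of the 9 pairs, so 20 choices force a sum of 38.

20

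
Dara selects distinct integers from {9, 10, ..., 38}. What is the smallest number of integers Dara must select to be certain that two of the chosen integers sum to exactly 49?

Two chosen integers sum to 49 exactly when both halves of some pair {x, 49−x} with 11 ≤ x ≤ 49−x ≤ 38 are chosen — 14 such pairs.
The remaining 2 elements (those with no distinct partner in range) can never complete a 49-sum, so the worst case takes all of them and one from each pair: 2 + 14 = 16.
By the pigeonhole principle, the 17th integer has to be the second member of some pair, so 16 + 1 = 17.

17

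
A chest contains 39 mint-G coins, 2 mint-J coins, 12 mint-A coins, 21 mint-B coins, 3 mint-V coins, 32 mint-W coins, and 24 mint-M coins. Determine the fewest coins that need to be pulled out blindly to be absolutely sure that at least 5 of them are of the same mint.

Put each drawn coin into a box by mint. The largest draw with every box below 5 takes min(count, 4) from each mint; mints with fewer than 4 contribute all they have.
Σ min(cᵢ, 4) = 4 + 2 + 4 + 4 + 3 + 4 + 4 = 25.
Draw number 25 + 1 = 26 must push one box to 5.

26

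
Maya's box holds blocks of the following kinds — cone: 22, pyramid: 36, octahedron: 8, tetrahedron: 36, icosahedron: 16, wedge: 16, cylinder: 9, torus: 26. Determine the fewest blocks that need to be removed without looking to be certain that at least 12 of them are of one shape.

By the pigeonhole principle, the 8 shapes are the holes; the blocks drawn are the pigeons.
To avoid 12 of any one shape, the worst case takes at most 11 of each shape, or every block of a shape that has fewer than 11.
That gives 11 + 11 + 8 + 11 + 11 + 11 + 9 + 11 = 83 blocks with no shape reaching 12.
The next block forces some shape to 12, so 83 + 1 = 84.

84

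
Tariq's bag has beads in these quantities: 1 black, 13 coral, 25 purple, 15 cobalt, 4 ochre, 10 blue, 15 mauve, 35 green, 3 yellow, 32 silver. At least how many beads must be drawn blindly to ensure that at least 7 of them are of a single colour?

By pigeonhole, the 10 colours are the holes; the beads drawn are the pigeons.
To avoid 7 of any one colour, the worst case takes at most 6 of each colour, or every bead of a colour that has fewer than 6.
That gives 1 + 6 + 6 + 6 + 4 + 6 + 6 + 6 + 3 + 6 = 50 beads with no colour reaching 7.
The next bead forces some colour to 7, so 50 + 1 = 51.

51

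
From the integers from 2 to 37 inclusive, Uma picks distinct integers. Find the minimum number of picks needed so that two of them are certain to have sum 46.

Two chosen integers sum to 46 exactly when both halves of some pair {x, 46−x} with 9 ≤ x ≤ 46−x ≤ 37 are chosen — 14 such pairs.
The remaining 8 elements (those with no distinct partner in range) can never complete a 46-sum, so the worst case takes all of them and one from each pair: 8 + 14 = 22.
By the pigeonhole principle, the 23rd integer has to be the second member of some pair, so 22 + 1 = 23.

23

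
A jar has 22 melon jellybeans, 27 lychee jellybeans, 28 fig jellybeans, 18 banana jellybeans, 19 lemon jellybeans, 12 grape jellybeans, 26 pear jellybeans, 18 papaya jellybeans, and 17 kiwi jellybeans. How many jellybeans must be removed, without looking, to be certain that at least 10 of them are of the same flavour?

82

An adversary could hand out at most 9 jellybeans per flavour: 9 + 9 + 9 + 9 + 9 + 9 + 9 + 9 + 9 = 81 jellybeans and still no flavour has 10.
One more jellybean lands in a flavour already at 9, so 82 draws are enough and 81 are not.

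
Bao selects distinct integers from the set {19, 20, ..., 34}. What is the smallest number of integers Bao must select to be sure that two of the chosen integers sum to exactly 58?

12

Group the elements by complementary pair {x, 58−x}: {24,34}, {25,33}, {26,32}, …, giving 5 two-element pairs; the single value 29 (it cannot pair with itself since the integers are distinct); and 5 integers whose partner 58−x falls outside [19,34].
Pigeonhole: treating each of those 11 groups as a pigeonhole, one can pick one integer per group — 11 integers — with no two summing to 58.
The 12th integer lands in an occupied pair, forcing a sum of 58.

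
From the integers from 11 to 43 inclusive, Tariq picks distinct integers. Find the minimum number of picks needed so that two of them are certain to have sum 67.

A set avoiding the sum 67 can contain at most one of each pair {x, 67−x}, plus the 13 elements whose complement lies outside the range.
The integers 11, …, 33 (23 of them) are such a set: any two sum to at least 11+12 = 23 and at most 32+33 = 65 < 67.
Any 24th integer completes one of the 10 pairs, so 24 choices force a sum of 67.

24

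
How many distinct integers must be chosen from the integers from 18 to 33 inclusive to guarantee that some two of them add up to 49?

10

Two chosen integers sum to 49 exactly when both halves of some pair {x, 49−x} with 18 ≤ x ≤ 49−x ≤ 31 are chosen — 7 such pairs.
The remaining 2 elements (those with no distinct partner in range) can never complete a 49-sum, so the worst case takes all of them and one from each pair: 2 + 7 = 9.
By pigeonhole, the 10th integer has to be the second member of some pair, so 9 + 1 = 10.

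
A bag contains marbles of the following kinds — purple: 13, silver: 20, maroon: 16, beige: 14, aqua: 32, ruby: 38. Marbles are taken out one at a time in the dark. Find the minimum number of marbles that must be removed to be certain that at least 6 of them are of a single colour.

An adversary could hand out at most 5 marbles per colour: 5 + 5 + 5 + 5 + 5 + 5 = 30 marbles and still no colour has 6.
One more marble lands in a colour already at 5, so 31 draws are enough and 30 are not.

31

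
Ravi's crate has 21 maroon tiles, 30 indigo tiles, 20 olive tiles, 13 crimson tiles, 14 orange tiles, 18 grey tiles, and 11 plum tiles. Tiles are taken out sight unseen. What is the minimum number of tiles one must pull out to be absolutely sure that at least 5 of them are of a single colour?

An adversary could hand out at most 4 tiles per colour: 4 + 4 + 4 + 4 + 4 + 4 + 4 = 28 tiles and still no colour has 5.
Pigeonhole: one more tile lands in a colour already at 4, so 29 draws are enough and 28 are not.

29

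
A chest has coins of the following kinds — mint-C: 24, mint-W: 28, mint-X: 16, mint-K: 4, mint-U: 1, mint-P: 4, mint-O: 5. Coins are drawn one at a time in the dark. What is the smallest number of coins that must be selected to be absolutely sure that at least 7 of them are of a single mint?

33

Put each drawn coin into a box by mint. The largest draw with every box below 7 takes min(count, 6) from each mint; mints with fewer than 6 contribute all they have.
Σ min(cᵢ, 6) = 6 + 6 + 6 + 4 + 1 + 4 + 5 = 32.
Draw number 32 + 1 = 33 must push one box to 7.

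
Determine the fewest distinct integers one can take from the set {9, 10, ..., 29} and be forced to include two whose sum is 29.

16

A set avoiding the sum 29 can contain at most one of each pair {x, 29−x}, plus the 9 elements whose complement lies outside the range.
The integers 15, …, 29 (15 of them) are such a set: any two sum to at least 15+16 = 31 > 29.
By pigeonhole, any 16th integer completes one of the 6 pairs, so 16 choices force a sum of 29.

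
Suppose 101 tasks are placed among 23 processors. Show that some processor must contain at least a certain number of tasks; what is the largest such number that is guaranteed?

The 23 processors are the holes and the 101 tasks are the pigeons.
If every processor held at most 4 tasks, the total would be at most 23 × 4 = 92, which is less than 101.
So some processor holds at least ⌈101/23⌉ = 5 tasks.

5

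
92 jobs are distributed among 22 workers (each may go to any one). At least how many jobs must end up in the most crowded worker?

5

The 22 workers are the holes and the 92 jobs are the pigeons.
If every worker held at most 4 jobs, the total would be at most 22 × 4 = 88, which is less than 92.
So some worker holds at least ⌈92/22⌉ = 5 jobs.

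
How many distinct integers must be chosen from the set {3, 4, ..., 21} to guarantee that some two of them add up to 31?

Group the elements by complementary pair {x, 31−x}: {10,21}, {11,20}, {12,19}, …, giving 6 two-element pairs and 7 integers whose partner 31−x falls outside [3,21].
Treating each of those 13 groups as a pigeonhole, one can pick one integer per group — 13 integers — with no two summing to 31.
The 14th integer lands in an occupied pair, forcing a sum of 31.

14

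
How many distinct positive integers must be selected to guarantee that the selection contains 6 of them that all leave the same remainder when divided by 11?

56

By the pigeonhole principle, the 11 residue classes mod 11 are the pigeonholes.
With 55 integers one could put 5 in each residue class and have no class reach 6.
The 56th integer pushes some class to 6, so 11·5 + 1 = 56.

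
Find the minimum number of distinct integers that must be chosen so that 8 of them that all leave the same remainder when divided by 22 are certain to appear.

155

The 22 residue classes mod 22 are the pigeonholes.
With 154 integers one could put 7 in each residue class and have no class reach 8.
The 155th integer pushes some class to 8, so 22·7 + 1 = 155.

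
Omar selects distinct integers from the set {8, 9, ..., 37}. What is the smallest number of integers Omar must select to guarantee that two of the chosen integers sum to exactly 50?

19

Group the elements by complementary pair {x, 50−x}: {13,37}, {14,36}, {15,35}, …, giving 12 two-element pairs, the single value 25 (it cannot pair with itself since the integers are distinct), and 5 integers whose partner 50−x falls outside [8,37].
Pigeonhole: treating each of those 18 groups as a pigeonhole, one can pick one integer per group — 18 integers — with no two summing to 50.
The 19th integer lands in an occupied pair, forcing a sum of 50.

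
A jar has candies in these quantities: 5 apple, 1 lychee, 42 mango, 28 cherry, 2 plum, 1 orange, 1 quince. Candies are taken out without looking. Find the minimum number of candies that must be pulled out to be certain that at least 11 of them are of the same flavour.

The 7 flavours are the holes; the candies drawn are the pigeons.
To avoid 11 of any one flavour, the worst case takes at most 10 of each flavour, or every candy of a flavour that has fewer than 10.
That gives 5 + 1 + 10 + 10 + 2 + 1 + 1 = 30 candies with no flavour reaching 11.
The next candy forces some flavour to 11, so 30 + 1 = 31.

31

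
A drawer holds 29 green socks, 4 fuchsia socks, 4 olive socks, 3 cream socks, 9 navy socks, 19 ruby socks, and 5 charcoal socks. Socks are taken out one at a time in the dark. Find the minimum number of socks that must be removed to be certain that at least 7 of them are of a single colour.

By the pigeonhole principle, put each drawn sock into a box by colour. The largest draw with every box below 7 takes min(count, 6) from each colour; colours with fewer than 6 contribute all they have.
Σ min(cᵢ, 6) = 6 + 4 + 4 + 3 + 6 + 6 + 5 = 34.
Draw number 34 + 1 = 35 must push one box to 7.

35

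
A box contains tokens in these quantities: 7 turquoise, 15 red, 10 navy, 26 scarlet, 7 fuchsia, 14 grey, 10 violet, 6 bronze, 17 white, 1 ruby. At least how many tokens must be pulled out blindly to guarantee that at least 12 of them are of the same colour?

An adversary could hand out at most 11 tokens per colour (6 colours run out sooner): 7 + 11 + 10 + 11 + 7 + 11 + 10 + 6 + 11 + 1 = 85 tokens and still no colour has 12.
One more token lands in a colour already at 11, so 86 draws are enough and 85 are not.

86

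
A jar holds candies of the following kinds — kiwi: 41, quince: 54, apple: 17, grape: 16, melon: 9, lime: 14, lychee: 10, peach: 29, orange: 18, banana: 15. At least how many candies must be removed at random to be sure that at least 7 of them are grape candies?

In the worst case for collecting grape candies, every non-grape candy comes out first.
There are 41 + 54 + 17 + 9 + 14 + 10 + 29 + 18 + 15 = 207 non-grape candies altogether.
After those, each further candy must be grape, so 207 + 7 = 214 draws guarantee 7 grape candies.

214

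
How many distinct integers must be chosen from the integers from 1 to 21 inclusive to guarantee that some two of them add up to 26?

14

Group the elements by complementary pair {x, 26−x}: {5,21}, {6,20}, {7,19}, …, giving 8 two-element pairs, the single value 13 (it cannot pair with itself since the integers are distinct), and 4 integers whose partner 26−x falls outside [1,21].
Treating each of those 13 groups as a pigeonhole, one can pick one integer per group — 13 integers — with no two summing to 26.
The 14th integer lands in an occupied pair, forcing a sum of 26.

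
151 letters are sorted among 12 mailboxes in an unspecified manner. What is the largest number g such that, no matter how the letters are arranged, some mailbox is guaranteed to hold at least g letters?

13

Pigeonhole: the 12 mailboxes are the holes and the 151 letters are the pigeons.
If every mailbox held at most 12 letters, the total would be at most 12 × 12 = 144, which is less than 151.
So some mailbox holds at least ⌈151/12⌉ = 13 letters.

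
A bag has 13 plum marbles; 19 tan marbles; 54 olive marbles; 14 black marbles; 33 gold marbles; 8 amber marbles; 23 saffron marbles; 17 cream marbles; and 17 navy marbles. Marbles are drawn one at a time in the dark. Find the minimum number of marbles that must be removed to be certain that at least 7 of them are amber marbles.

In the worst case for collecting amber marbles, every non-amber marble comes out first.
There are 13 + 19 + 54 + 14 + 33 + 23 + 17 + 17 = 190 non-amber marbles altogether.
After those, each further marble must be amber, so 190 + 7 = 197 draws guarantee 7 amber marbles.

197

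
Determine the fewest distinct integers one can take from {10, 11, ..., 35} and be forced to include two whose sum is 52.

18

A set avoiding the sum 52 can contain at most one of each pair {x, 52−x}, plus the 8 elements whose complement lies outside the range or equal to its own complement.
The integers 10, …, 26 (17 of them) are such a set: any two sum to at least 10+11 = 21 and at most 25+26 = 51 < 52.
By the pigeonhole principle, any 18th integer completes one of the 9 pairs, so 18 choices force a sum of 52.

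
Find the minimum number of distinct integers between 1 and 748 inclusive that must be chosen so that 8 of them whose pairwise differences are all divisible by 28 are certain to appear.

Integers whose pairwise differences are multiples of 28 are exactly those sharing a remainder mod 28. The 28 residue classes mod 28 are the pigeonholes.
With 196 integers one could put 7 in each residue class and have no class reach 8.
The 197th integer pushes some class to 8, so 28·7 + 1 = 197.

197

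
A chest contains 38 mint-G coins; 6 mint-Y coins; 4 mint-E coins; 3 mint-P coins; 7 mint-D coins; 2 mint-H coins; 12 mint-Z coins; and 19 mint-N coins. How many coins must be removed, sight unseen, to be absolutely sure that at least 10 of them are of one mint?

By pigeonhole, the 8 mints are the holes; the coins drawn are the pigeons.
To avoid 10 of any one mint, the worst case takes at most 9 of each mint, or every coin of a mint that has fewer than 9.
That gives 9 + 6 + 4 + 3 + 7 + 2 + 9 + 9 = 49 coins with no mint reaching 10.
The next coin forces some mint to 10, so 49 + 1 = 50.

50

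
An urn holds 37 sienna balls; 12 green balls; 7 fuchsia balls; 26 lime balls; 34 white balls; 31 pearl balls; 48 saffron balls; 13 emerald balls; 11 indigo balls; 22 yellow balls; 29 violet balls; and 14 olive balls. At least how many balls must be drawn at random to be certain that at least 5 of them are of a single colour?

By pigeonhole, put each drawn ball into a box by colour. The largest draw with every box below 5 takes min(count, 4) from each colour.
Σ min(cᵢ, 4) = 4 + 4 + 4 + 4 + 4 + 4 + 4 + 4 + 4 + 4 + 4 + 4 = 48.
Draw number 48 + 1 = 49 must push one box to 5.

49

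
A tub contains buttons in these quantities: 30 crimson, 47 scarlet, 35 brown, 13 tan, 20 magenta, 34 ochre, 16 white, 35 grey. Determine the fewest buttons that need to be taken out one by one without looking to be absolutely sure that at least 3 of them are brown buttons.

In the worst case for collecting brown buttons, every non-brown button comes out first.
There are 30 + 47 + 13 + 20 + 34 + 16 + 35 = 195 non-brown buttons altogether.
After those, each further button must be brown, so 195 + 3 = 198 draws guarantee 3 brown buttons.

198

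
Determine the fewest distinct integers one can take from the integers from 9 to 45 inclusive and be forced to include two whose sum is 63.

Two chosen integers sum to 63 exactly when both halves of some pair {x, 63−x} with 18 ≤ x ≤ 63−x ≤ 45 are chosen — 14 such pairs.
The remaining 9 elements (those with no distinct partner in range) can never complete a 63-sum, so the worst case takes all of them and one from each pair: 9 + 14 = 23.
The 24th integer has to be the second member of some pair, so 23 + 1 = 24.

24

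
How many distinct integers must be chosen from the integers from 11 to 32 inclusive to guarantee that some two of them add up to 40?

Two chosen integers sum to 40 exactly when both halves of some pair {x, 40−x} with 11 ≤ x ≤ 40−x ≤ 29 are chosen — 9 such pairs.
The remaining 4 elements (those with no distinct partner in range) can never complete a 40-sum, so the worst case takes all of them and one from each pair: 4 + 9 = 13.
Pigeonhole: the 14th integer has to be the second member of some pair, so 13 + 1 = 14.

14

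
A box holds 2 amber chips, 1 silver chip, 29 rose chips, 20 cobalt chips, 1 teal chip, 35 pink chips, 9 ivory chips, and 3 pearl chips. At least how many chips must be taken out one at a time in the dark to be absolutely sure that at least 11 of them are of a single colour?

An adversary could hand out at most 10 chips per colour (5 colours run out sooner): 2 + 1 + 10 + 10 + 1 + 10 + 9 + 3 = 46 chips and still no colour has 11.
Pigeonhole: one more chip lands in a colour already at 10, so 47 draws are enough and 46 are not.

47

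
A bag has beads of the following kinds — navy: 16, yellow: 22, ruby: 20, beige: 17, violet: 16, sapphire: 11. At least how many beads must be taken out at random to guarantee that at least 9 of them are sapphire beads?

100

In the worst case for collecting sapphire beads, every non-sapphire bead comes out first.
There are 16 + 22 + 20 + 17 + 16 = 91 non-sapphire beads altogether.
After those, each further bead must be sapphire, so 91 + 9 = 100 draws guarantee 9 sapphire beads.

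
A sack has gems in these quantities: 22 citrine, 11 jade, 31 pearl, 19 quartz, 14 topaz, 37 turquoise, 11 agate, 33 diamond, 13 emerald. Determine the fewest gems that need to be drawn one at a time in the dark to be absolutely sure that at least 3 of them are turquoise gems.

In the worst case for collecting turquoise gems, every non-turquoise gem comes out first.
There are 22 + 11 + 31 + 19 + 14 + 11 + 33 + 13 = 154 non-turquoise gems altogether.
After those, each further gem must be turquoise, so 154 + 3 = 157 draws guarantee 3 turquoise gems.

157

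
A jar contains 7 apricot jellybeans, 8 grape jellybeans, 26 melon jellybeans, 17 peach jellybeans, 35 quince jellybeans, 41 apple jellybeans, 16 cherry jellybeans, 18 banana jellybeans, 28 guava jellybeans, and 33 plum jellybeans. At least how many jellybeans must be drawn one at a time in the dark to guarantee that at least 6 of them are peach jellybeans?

218

In the worst case for collecting peach jellybeans, every non-peach jellybean comes out first.
There are 7 + 8 + 26 + 35 + 41 + 16 + 18 + 28 + 33 = 212 non-peach jellybeans altogether.
After those, each further jellybean must be peach, so 212 + 6 = 218 draws guarantee 6 peach jellybeans.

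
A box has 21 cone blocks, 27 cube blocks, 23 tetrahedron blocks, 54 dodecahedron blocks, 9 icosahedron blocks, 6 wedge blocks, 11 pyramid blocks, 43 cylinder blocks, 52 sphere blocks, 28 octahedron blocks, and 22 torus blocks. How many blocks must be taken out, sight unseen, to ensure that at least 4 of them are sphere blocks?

248

In the worst case for collecting sphere blocks, every non-sphere block comes out first.
There are 21 + 27 + 23 + 54 + 9 + 6 + 11 + 43 + 28 + 22 = 244 non-sphere blocks altogether.
After those, each further block must be sphere, so 244 + 4 = 248 draws guarantee 4 sphere blocks.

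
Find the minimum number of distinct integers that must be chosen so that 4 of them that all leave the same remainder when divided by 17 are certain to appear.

52

By the pigeonhole principle, the 17 residue classes mod 17 are the pigeonholes.
With 51 integers one could put 3 in each residue class and have no class reach 4.
The 52nd integer pushes some class to 4, so 17·3 + 1 = 52.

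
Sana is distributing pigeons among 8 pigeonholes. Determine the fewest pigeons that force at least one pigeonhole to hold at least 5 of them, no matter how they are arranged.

With 32 pigeons one could put exactly 4 in each of the 8 pigeonholes, and no pigeonhole would reach 5.
One more pigeon must land in a pigeonhole that already has 4, giving it 5.
So 8 × 4 + 1 = 33 pigeons are required.

33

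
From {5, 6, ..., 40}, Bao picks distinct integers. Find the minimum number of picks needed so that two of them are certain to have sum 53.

23

Group the elements by complementary pair {x, 53−x}: {13,40}, {14,39}, {15,38}, …, giving 14 two-element pairs and 8 integers whose partner 53−x falls outside [5,40].
By pigeonhole, treating each of those 22 groups as a pigeonhole, one can pick one integer per group — 22 integers — with no two summing to 53.
The 23rd integer lands in an occupied pair, forcing a sum of 53.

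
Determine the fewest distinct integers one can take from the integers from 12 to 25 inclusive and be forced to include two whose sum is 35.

Two chosen integers sum to 35 exactly when both halves of some pair {x, 35−x} with 12 ≤ x ≤ 35−x ≤ 23 are chosen — 6 such pairs.
The remaining 2 elements (those with no distinct partner in range) can never complete a 35-sum, so the worst case takes all of them and one from each pair: 2 + 6 = 8.
By pigeonhole, the 9th integer has to be the second member of some pair, so 8 + 1 = 9.

9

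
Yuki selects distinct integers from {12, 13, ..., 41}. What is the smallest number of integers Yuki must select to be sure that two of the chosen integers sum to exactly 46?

Group the elements by complementary pair {x, 46−x}: {12,34}, {13,33}, {14,32}, …, giving 11 two-element pairs; the single value 23 (it cannot pair with itself since the integers are distinct); and 7 integers whose partner 46−x falls outside [12,41].
Pigeonhole: treating each of those 19 groups as a pigeonhole, one can pick one integer per group — 19 integers — with no two summing to 46.
The 20th integer lands in an occupied pair, forcing a sum of 46.

20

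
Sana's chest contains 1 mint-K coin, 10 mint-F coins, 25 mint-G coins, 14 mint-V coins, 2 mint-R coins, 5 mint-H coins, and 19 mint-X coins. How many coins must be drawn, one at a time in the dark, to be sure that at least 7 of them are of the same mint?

By pigeonhole, put each drawn coin into a box by mint. The largest draw with every box below 7 takes min(count, 6) from each mint; mints with fewer than 6 contribute all they have.
Σ min(cᵢ, 6) = 1 + 6 + 6 + 6 + 2 + 5 + 6 = 32.
Draw number 32 + 1 = 33 must push one box to 7.

33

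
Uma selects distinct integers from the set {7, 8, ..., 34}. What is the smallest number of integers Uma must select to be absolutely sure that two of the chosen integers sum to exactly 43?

16

Two chosen integers sum to 43 exactly when both halves of some pair {x, 43−x} with 9 ≤ x ≤ 43−x ≤ 34 are chosen — 13 such pairs.
The remaining 2 elements (those with no distinct partner in range) can never complete a 43-sum, so the worst case takes all of them and one from each pair: 2 + 13 = 15.
Pigeonhole: the 16th integer has to be the second member of some pair, so 15 + 1 = 16.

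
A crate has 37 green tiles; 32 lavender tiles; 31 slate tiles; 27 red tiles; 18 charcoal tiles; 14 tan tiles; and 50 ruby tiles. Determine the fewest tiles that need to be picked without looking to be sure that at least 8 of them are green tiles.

In the worst case for collecting green tiles, every non-green tile comes out first.
There are 32 + 31 + 27 + 18 + 14 + 50 = 172 non-green tiles altogether.
After those, each further tile must be green, so 172 + 8 = 180 draws guarantee 8 green tiles.

180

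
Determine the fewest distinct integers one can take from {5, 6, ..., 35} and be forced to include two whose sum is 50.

22

Two chosen integers sum to 50 exactly when both halves of some pair {x, 50−x} with 15 ≤ x ≤ 50−x ≤ 35 are chosen — 10 such pairs.
The remaining 11 elements (those with no distinct partner in range) can never complete a 50-sum, so the worst case takes all of them and one from each pair: 11 + 10 = 21.
By pigeonhole, the 22nd integer has to be the second member of some pair, so 21 + 1 = 22.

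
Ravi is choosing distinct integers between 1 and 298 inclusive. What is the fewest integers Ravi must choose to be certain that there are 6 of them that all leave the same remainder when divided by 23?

Pigeonhole: the 23 residue classes mod 23 are the pigeonholes.
With 115 integers one could put 5 in each residue class and have no class reach 6.
The 116th integer pushes some class to 6, so 23·5 + 1 = 116.

116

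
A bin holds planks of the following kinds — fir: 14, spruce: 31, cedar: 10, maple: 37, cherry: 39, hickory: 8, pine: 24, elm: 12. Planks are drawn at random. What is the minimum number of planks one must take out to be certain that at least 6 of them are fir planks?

167

In the worst case for collecting fir planks, every non-fir plank comes out first.
There are 31 + 10 + 37 + 39 + 8 + 24 + 12 = 161 non-fir planks altogether.
After those, each further plank must be fir, so 161 + 6 = 167 draws guarantee 6 fir planks.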